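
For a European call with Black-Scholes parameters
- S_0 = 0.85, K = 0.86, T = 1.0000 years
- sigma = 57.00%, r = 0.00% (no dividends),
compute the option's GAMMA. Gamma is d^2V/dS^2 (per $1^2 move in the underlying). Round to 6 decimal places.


d1 = 0.2644806320; d2 = -0.3055193680
phi(d1) = 0.3852304565; exp(-qT) = 1.0000000000; exp(-rT) = 1.0000000000
Gamma = exp(-qT) * phi(d1) / (S * sigma * sqrt(T)) = 1.0000000000 * 0.3852304565 / (0.8500 * 0.5700 * 1.0000000000) = 0.795109

Answer: Gamma = 0.795109


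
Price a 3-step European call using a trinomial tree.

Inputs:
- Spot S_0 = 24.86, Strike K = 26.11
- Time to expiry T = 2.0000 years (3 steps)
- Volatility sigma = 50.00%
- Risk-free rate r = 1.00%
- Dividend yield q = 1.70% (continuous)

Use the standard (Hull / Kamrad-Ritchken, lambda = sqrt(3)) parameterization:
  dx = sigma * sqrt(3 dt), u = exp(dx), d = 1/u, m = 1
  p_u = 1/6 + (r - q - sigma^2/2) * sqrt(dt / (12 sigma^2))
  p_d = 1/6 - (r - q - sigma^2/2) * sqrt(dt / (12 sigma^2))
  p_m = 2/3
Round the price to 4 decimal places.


Answer: Price = V(0,0) = 5.3273

Derivation:
dt = T/N = 0.666667; dx = sigma*sqrt(3*dt) = 0.707107
u = exp(dx) = 2.028115; d = 1/u = 0.493069
p_u = 0.104441, p_m = 0.666667, p_d = 0.228892
Discount per step: exp(-r*dt) = 0.993356
Stock lattice S(k, j) with j the centered position index:
  k=0: S(0,+0) = 24.8600
  k=1: S(1,-1) = 12.2577; S(1,+0) = 24.8600; S(1,+1) = 50.4189
  k=2: S(2,-2) = 6.0439; S(2,-1) = 12.2577; S(2,+0) = 24.8600; S(2,+1) = 50.4189; S(2,+2) = 102.2554
  k=3: S(3,-3) = 2.9800; S(3,-2) = 6.0439; S(3,-1) = 12.2577; S(3,+0) = 24.8600; S(3,+1) = 50.4189; S(3,+2) = 102.2554; S(3,+3) = 207.3857
Terminal payoffs V(N, j) = max(S_T - K, 0):
  V(3,-3) = 0.000000; V(3,-2) = 0.000000; V(3,-1) = 0.000000; V(3,+0) = 0.000000; V(3,+1) = 24.308938; V(3,+2) = 76.145404; V(3,+3) = 181.275718
Backward induction: V(k, j) = exp(-r*dt) * [p_u * V(k+1, j+1) + p_m * V(k+1, j) + p_d * V(k+1, j-1)]
  V(2,-2) = exp(-r*dt) * [p_u*0.000000 + p_m*0.000000 + p_d*0.000000] = 0.000000
  V(2,-1) = exp(-r*dt) * [p_u*0.000000 + p_m*0.000000 + p_d*0.000000] = 0.000000
  V(2,+0) = exp(-r*dt) * [p_u*24.308938 + p_m*0.000000 + p_d*0.000000] = 2.521987
  V(2,+1) = exp(-r*dt) * [p_u*76.145404 + p_m*24.308938 + p_d*0.000000] = 23.998159
  V(2,+2) = exp(-r*dt) * [p_u*181.275718 + p_m*76.145404 + p_d*24.308938] = 74.760325
  V(1,-1) = exp(-r*dt) * [p_u*2.521987 + p_m*0.000000 + p_d*0.000000] = 0.261649
  V(1,+0) = exp(-r*dt) * [p_u*23.998159 + p_m*2.521987 + p_d*0.000000] = 4.159898
  V(1,+1) = exp(-r*dt) * [p_u*74.760325 + p_m*23.998159 + p_d*2.521987] = 24.222079
  V(0,+0) = exp(-r*dt) * [p_u*24.222079 + p_m*4.159898 + p_d*0.261649] = 5.327305


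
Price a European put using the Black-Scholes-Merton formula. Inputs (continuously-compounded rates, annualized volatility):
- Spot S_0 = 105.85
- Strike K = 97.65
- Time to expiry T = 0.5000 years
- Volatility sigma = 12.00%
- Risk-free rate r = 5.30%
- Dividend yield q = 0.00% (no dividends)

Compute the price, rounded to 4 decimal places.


d1 = (ln(S/K) + (r - q + 0.5*sigma^2) * T) / (sigma * sqrt(T)) = 1.30500493
d2 = d1 - sigma * sqrt(T) = 1.22015212
exp(-rT) = 0.97384804; exp(-qT) = 1.00000000
P = K * exp(-rT) * N(-d2) - S_0 * exp(-qT) * N(-d1)
N(-d1) = 0.09594558; N(-d2) = 0.11120361
P = 97.6500 * 0.97384804 * 0.11120361 - 105.8500 * 1.00000000 * 0.09594558 = 0.4192

Answer: Price = 0.4192


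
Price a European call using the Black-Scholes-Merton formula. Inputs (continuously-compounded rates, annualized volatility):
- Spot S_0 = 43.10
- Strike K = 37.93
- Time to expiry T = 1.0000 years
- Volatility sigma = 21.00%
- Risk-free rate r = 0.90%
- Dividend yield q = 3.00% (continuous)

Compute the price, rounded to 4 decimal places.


Answer: Price = 5.8568

Derivation:
d1 = (ln(S/K) + (r - q + 0.5*sigma^2) * T) / (sigma * sqrt(T)) = 0.61347924
d2 = d1 - sigma * sqrt(T) = 0.40347924
exp(-rT) = 0.99104038; exp(-qT) = 0.97044553
C = S_0 * exp(-qT) * N(d1) - K * exp(-rT) * N(d2)
N(d1) = 0.73022025; N(d2) = 0.65670215
C = 43.1000 * 0.97044553 * 0.73022025 - 37.9300 * 0.99104038 * 0.65670215 = 5.8568


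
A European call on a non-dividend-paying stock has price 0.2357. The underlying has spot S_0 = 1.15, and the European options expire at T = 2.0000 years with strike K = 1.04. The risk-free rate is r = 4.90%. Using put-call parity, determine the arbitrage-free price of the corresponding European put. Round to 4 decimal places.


Put-call parity: C - P = S_0 * exp(-qT) - K * exp(-rT).
S_0 * exp(-qT) = 1.1500 * 1.00000000 = 1.15000000
K * exp(-rT) = 1.0400 * 0.90664890 = 0.94291486
P = C - S*exp(-qT) + K*exp(-rT)
P = 0.2357 - 1.15000000 + 0.94291486 = 0.0286

Answer: Put price = 0.0286


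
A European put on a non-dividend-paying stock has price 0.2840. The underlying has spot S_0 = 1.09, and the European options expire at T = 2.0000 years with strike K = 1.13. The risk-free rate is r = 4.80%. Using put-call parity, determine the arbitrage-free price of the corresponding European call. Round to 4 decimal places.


Put-call parity: C - P = S_0 * exp(-qT) - K * exp(-rT).
S_0 * exp(-qT) = 1.0900 * 1.00000000 = 1.09000000
K * exp(-rT) = 1.1300 * 0.90846402 = 1.02656434
C = P + S*exp(-qT) - K*exp(-rT)
C = 0.2840 + 1.09000000 - 1.02656434 = 0.3474

Answer: Call price = 0.3474


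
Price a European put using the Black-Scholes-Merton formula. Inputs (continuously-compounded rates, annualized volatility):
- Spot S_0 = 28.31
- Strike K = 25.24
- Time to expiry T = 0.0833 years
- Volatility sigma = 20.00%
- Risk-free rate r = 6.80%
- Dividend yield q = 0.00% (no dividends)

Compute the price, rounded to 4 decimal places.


Answer: Price = 0.0103

Derivation:
d1 = (ln(S/K) + (r - q + 0.5*sigma^2) * T) / (sigma * sqrt(T)) = 2.11552498
d2 = d1 - sigma * sqrt(T) = 2.05780150
exp(-rT) = 0.99435161; exp(-qT) = 1.00000000
P = K * exp(-rT) * N(-d2) - S_0 * exp(-qT) * N(-d1)
N(-d1) = 0.01719261; N(-d2) = 0.01980460
P = 25.2400 * 0.99435161 * 0.01980460 - 28.3100 * 1.00000000 * 0.01719261 = 0.0103


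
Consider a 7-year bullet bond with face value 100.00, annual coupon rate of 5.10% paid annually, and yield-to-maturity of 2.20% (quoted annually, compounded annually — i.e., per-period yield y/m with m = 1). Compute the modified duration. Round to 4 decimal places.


Coupon per period c = face * coupon_rate / m = 5.100000
Periods per year m = 1; per-period yield y/m = 0.022000
Number of cashflows N = 7
Cashflows (t years, CF_t, discount factor 1/(1+y/m)^(m*t), PV):
  t = 1.0000: CF_t = 5.100000, DF = 0.978474, PV = 4.990215
  t = 2.0000: CF_t = 5.100000, DF = 0.957411, PV = 4.882794
  t = 3.0000: CF_t = 5.100000, DF = 0.936801, PV = 4.777685
  t = 4.0000: CF_t = 5.100000, DF = 0.916635, PV = 4.674838
  t = 5.0000: CF_t = 5.100000, DF = 0.896903, PV = 4.574206
  t = 6.0000: CF_t = 5.100000, DF = 0.877596, PV = 4.475739
  t = 7.0000: CF_t = 105.100000, DF = 0.858704, PV = 90.249841
Price P = sum_t PV_t = 118.625318
First compute Macaulay numerator sum_t t * PV_t:
  t * PV_t at t = 1.0000: 4.990215
  t * PV_t at t = 2.0000: 9.765588
  t * PV_t at t = 3.0000: 14.333054
  t * PV_t at t = 4.0000: 18.699353
  t * PV_t at t = 5.0000: 22.871029
  t * PV_t at t = 6.0000: 26.854437
  t * PV_t at t = 7.0000: 631.748887
Macaulay duration D = 729.262563 / 118.625318 = 6.147613
Modified duration = D / (1 + y/m) = 6.147613 / (1 + 0.022000) = 6.015277

Answer: Modified duration = 6.0153


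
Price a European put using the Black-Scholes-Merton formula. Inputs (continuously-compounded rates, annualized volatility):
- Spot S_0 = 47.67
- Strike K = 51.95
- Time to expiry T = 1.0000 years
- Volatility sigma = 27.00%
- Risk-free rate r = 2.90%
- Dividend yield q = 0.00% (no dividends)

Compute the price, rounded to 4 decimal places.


Answer: Price = 6.7830

Derivation:
d1 = (ln(S/K) + (r - q + 0.5*sigma^2) * T) / (sigma * sqrt(T)) = -0.07603499
d2 = d1 - sigma * sqrt(T) = -0.34603499
exp(-rT) = 0.97141646; exp(-qT) = 1.00000000
P = K * exp(-rT) * N(-d2) - S_0 * exp(-qT) * N(-d1)
N(-d1) = 0.53030437; N(-d2) = 0.63534179
P = 51.9500 * 0.97141646 * 0.63534179 - 47.6700 * 1.00000000 * 0.53030437 = 6.7830


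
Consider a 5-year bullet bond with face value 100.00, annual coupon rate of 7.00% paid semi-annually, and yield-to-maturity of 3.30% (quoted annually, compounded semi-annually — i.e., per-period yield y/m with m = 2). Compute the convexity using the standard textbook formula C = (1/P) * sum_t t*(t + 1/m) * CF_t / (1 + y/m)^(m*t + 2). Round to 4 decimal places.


Coupon per period c = face * coupon_rate / m = 3.500000
Periods per year m = 2; per-period yield y/m = 0.016500
Number of cashflows N = 10
Cashflows (t years, CF_t, discount factor 1/(1+y/m)^(m*t), PV):
  t = 0.5000: CF_t = 3.500000, DF = 0.983768, PV = 3.443187
  t = 1.0000: CF_t = 3.500000, DF = 0.967799, PV = 3.387297
  t = 1.5000: CF_t = 3.500000, DF = 0.952090, PV = 3.332314
  t = 2.0000: CF_t = 3.500000, DF = 0.936635, PV = 3.278223
  t = 2.5000: CF_t = 3.500000, DF = 0.921432, PV = 3.225010
  t = 3.0000: CF_t = 3.500000, DF = 0.906475, PV = 3.172662
  t = 3.5000: CF_t = 3.500000, DF = 0.891761, PV = 3.121162
  t = 4.0000: CF_t = 3.500000, DF = 0.877285, PV = 3.070499
  t = 4.5000: CF_t = 3.500000, DF = 0.863045, PV = 3.020658
  t = 5.0000: CF_t = 103.500000, DF = 0.849036, PV = 87.875239
Price P = sum_t PV_t = 116.926252
Convexity numerator sum_t t*(t + 1/m) * CF_t / (1+y/m)^(m*t + 2):
  t = 0.5000: term = 1.666157
  t = 1.0000: term = 4.917335
  t = 1.5000: term = 9.675031
  t = 2.0000: term = 15.863308
  t = 2.5000: term = 23.408718
  t = 3.0000: term = 32.240241
  t = 3.5000: term = 42.289216
  t = 4.0000: term = 53.489276
  t = 4.5000: term = 65.776286
  t = 5.0000: term = 2338.753487
Convexity = (1/P) * sum = 2588.079054 / 116.926252 = 22.134286

Answer: Convexity = 22.1343


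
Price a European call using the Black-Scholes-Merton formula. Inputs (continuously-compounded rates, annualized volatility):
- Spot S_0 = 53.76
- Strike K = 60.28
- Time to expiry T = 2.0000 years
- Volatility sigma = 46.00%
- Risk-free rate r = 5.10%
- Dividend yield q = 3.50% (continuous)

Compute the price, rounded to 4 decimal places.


Answer: Price = 11.2812

Derivation:
d1 = (ln(S/K) + (r - q + 0.5*sigma^2) * T) / (sigma * sqrt(T)) = 0.19849613
d2 = d1 - sigma * sqrt(T) = -0.45204211
exp(-rT) = 0.90302955; exp(-qT) = 0.93239382
C = S_0 * exp(-qT) * N(d1) - K * exp(-rT) * N(d2)
N(d1) = 0.57867154; N(d2) = 0.32561932
C = 53.7600 * 0.93239382 * 0.57867154 - 60.2800 * 0.90302955 * 0.32561932 = 11.2812


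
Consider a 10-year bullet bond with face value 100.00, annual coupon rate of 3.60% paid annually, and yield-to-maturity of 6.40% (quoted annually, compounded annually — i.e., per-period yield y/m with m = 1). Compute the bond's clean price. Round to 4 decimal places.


Coupon per period c = face * coupon_rate / m = 3.600000
Periods per year m = 1; per-period yield y/m = 0.064000
Number of cashflows N = 10
Cashflows (t years, CF_t, discount factor 1/(1+y/m)^(m*t), PV):
  t = 1.0000: CF_t = 3.600000, DF = 0.939850, PV = 3.383459
  t = 2.0000: CF_t = 3.600000, DF = 0.883317, PV = 3.179942
  t = 3.0000: CF_t = 3.600000, DF = 0.830185, PV = 2.988668
  t = 4.0000: CF_t = 3.600000, DF = 0.780249, PV = 2.808898
  t = 5.0000: CF_t = 3.600000, DF = 0.733317, PV = 2.639942
  t = 6.0000: CF_t = 3.600000, DF = 0.689208, PV = 2.481148
  t = 7.0000: CF_t = 3.600000, DF = 0.647752, PV = 2.331906
  t = 8.0000: CF_t = 3.600000, DF = 0.608789, PV = 2.191641
  t = 9.0000: CF_t = 3.600000, DF = 0.572170, PV = 2.059813
  t = 10.0000: CF_t = 103.600000, DF = 0.537754, PV = 55.711323
Price P = sum_t PV_t = 79.776741

Answer: Price = 79.7767


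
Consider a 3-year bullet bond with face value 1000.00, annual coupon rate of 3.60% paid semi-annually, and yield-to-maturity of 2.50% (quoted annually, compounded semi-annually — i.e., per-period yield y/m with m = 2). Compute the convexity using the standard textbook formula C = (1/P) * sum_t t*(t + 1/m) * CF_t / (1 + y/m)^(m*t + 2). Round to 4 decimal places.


Coupon per period c = face * coupon_rate / m = 18.000000
Periods per year m = 2; per-period yield y/m = 0.012500
Number of cashflows N = 6
Cashflows (t years, CF_t, discount factor 1/(1+y/m)^(m*t), PV):
  t = 0.5000: CF_t = 18.000000, DF = 0.987654, PV = 17.777778
  t = 1.0000: CF_t = 18.000000, DF = 0.975461, PV = 17.558299
  t = 1.5000: CF_t = 18.000000, DF = 0.963418, PV = 17.341530
  t = 2.0000: CF_t = 18.000000, DF = 0.951524, PV = 17.127437
  t = 2.5000: CF_t = 18.000000, DF = 0.939777, PV = 16.915987
  t = 3.0000: CF_t = 1018.000000, DF = 0.928175, PV = 944.882024
Price P = sum_t PV_t = 1031.603055
Convexity numerator sum_t t*(t + 1/m) * CF_t / (1+y/m)^(m*t + 2):
  t = 0.5000: term = 8.670765
  t = 1.0000: term = 25.691155
  t = 1.5000: term = 50.747961
  t = 2.0000: term = 83.535739
  t = 2.5000: term = 123.756650
  t = 3.0000: term = 9677.803993
Convexity = (1/P) * sum = 9970.206264 / 1031.603055 = 9.664770

Answer: Convexity = 9.6648


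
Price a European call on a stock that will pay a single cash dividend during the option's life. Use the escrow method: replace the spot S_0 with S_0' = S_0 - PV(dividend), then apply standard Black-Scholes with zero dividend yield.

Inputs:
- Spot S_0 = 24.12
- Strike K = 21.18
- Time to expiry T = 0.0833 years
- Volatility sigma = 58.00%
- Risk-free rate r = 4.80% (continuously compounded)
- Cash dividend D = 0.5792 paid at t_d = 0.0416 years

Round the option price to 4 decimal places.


Answer: Price = 3.0197

Derivation:
PV(D) = D * exp(-r * t_d) = 0.5792 * 0.99800519 = 0.57804461
S_0' = S_0 - PV(D) = 24.1200 - 0.57804461 = 23.54195539
d1 = (ln(S_0'/K) + (r + sigma^2/2)*T) / (sigma*sqrt(T)) = 0.73917382
d2 = d1 - sigma*sqrt(T) = 0.57177573
exp(-rT) = 0.99600958
N(d1) = 0.77009927; N(d2) = 0.71626304
C = S_0' * N(d1) - K * exp(-rT) * N(d2) = 23.54195539 * 0.77009927 - 21.1800 * 0.99600958 * 0.71626304 = 3.0197


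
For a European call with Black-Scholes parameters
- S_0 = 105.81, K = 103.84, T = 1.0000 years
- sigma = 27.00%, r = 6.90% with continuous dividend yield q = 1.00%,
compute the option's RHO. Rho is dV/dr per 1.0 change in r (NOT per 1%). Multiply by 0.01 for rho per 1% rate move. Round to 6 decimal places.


d1 = 0.4231251110; d2 = 0.1531251110
phi(d1) = 0.3647817815; exp(-qT) = 0.9900498337; exp(-rT) = 0.9333266801
N(d2) = 0.5608501931
Rho = K*T*exp(-rT)*N(d2) = 103.8400 * 1.0000 * 0.9333266801 * 0.5608501931 = 54.355718

Answer: Rho = 54.355718


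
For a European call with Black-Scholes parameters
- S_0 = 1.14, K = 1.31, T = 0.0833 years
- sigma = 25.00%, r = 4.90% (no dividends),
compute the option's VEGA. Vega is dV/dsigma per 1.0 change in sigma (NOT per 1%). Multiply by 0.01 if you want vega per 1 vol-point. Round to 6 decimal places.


Answer: Vega = 0.024431

Derivation:
d1 = -1.8337640441; d2 = -1.9059183925
phi(d1) = 0.0742525010; exp(-qT) = 1.0000000000; exp(-rT) = 0.9959266188
Vega = S * exp(-qT) * phi(d1) * sqrt(T) = 1.1400 * 1.0000000000 * 0.0742525010 * 0.2886173938 = 0.024431


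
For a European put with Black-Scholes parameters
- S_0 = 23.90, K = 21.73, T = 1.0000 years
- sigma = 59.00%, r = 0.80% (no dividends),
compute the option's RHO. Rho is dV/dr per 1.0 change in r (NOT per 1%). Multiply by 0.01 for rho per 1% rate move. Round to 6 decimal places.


Answer: Rho = -11.808894

Derivation:
d1 = 0.4698892622; d2 = -0.1201107378
phi(d1) = 0.3572439160; exp(-qT) = 1.0000000000; exp(-rT) = 0.9920319148
N(-d2) = 0.5478022868
Rho = -K*T*exp(-rT)*N(-d2) = -21.7300 * 1.0000 * 0.9920319148 * 0.5478022868 = -11.808894


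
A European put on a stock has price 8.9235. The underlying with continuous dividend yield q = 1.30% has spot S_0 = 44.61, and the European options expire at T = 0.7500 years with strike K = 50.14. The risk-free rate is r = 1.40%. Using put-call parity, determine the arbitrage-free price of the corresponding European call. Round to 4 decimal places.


Put-call parity: C - P = S_0 * exp(-qT) - K * exp(-rT).
S_0 * exp(-qT) = 44.6100 * 0.99029738 = 44.17716599
K * exp(-rT) = 50.1400 * 0.98955493 = 49.61628432
C = P + S*exp(-qT) - K*exp(-rT)
C = 8.9235 + 44.17716599 - 49.61628432 = 3.4844

Answer: Call price = 3.4844


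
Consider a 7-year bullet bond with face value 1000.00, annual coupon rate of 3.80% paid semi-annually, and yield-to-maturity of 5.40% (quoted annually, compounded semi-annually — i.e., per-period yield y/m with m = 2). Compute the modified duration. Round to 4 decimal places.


Answer: Modified duration = 6.0015

Derivation:
Coupon per period c = face * coupon_rate / m = 19.000000
Periods per year m = 2; per-period yield y/m = 0.027000
Number of cashflows N = 14
Cashflows (t years, CF_t, discount factor 1/(1+y/m)^(m*t), PV):
  t = 0.5000: CF_t = 19.000000, DF = 0.973710, PV = 18.500487
  t = 1.0000: CF_t = 19.000000, DF = 0.948111, PV = 18.014106
  t = 1.5000: CF_t = 19.000000, DF = 0.923185, PV = 17.540512
  t = 2.0000: CF_t = 19.000000, DF = 0.898914, PV = 17.079369
  t = 2.5000: CF_t = 19.000000, DF = 0.875282, PV = 16.630350
  t = 3.0000: CF_t = 19.000000, DF = 0.852270, PV = 16.193135
  t = 3.5000: CF_t = 19.000000, DF = 0.829864, PV = 15.767415
  t = 4.0000: CF_t = 19.000000, DF = 0.808047, PV = 15.352887
  t = 4.5000: CF_t = 19.000000, DF = 0.786803, PV = 14.949257
  t = 5.0000: CF_t = 19.000000, DF = 0.766118, PV = 14.556239
  t = 5.5000: CF_t = 19.000000, DF = 0.745976, PV = 14.173553
  t = 6.0000: CF_t = 19.000000, DF = 0.726365, PV = 13.800928
  t = 6.5000: CF_t = 19.000000, DF = 0.707268, PV = 13.438099
  t = 7.0000: CF_t = 1019.000000, DF = 0.688674, PV = 701.758972
Price P = sum_t PV_t = 907.755307
First compute Macaulay numerator sum_t t * PV_t:
  t * PV_t at t = 0.5000: 9.250243
  t * PV_t at t = 1.0000: 18.014106
  t * PV_t at t = 1.5000: 26.310768
  t * PV_t at t = 2.0000: 34.158738
  t * PV_t at t = 2.5000: 41.575874
  t * PV_t at t = 3.0000: 48.579405
  t * PV_t at t = 3.5000: 55.185952
  t * PV_t at t = 4.0000: 61.411548
  t * PV_t at t = 4.5000: 67.271657
  t * PV_t at t = 5.0000: 72.781193
  t * PV_t at t = 5.5000: 77.954540
  t * PV_t at t = 6.0000: 82.805566
  t * PV_t at t = 6.5000: 87.347643
  t * PV_t at t = 7.0000: 4912.312802
Macaulay duration D = 5594.960036 / 907.755307 = 6.163511
Modified duration = D / (1 + y/m) = 6.163511 / (1 + 0.027000) = 6.001472


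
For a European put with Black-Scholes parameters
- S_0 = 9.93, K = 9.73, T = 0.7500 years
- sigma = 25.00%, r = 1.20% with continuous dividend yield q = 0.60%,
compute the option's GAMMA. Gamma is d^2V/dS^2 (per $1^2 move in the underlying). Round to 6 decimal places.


d1 = 0.2230146213; d2 = 0.0065082703
phi(d1) = 0.3891438171; exp(-qT) = 0.9955101098; exp(-rT) = 0.9910403788
Gamma = exp(-qT) * phi(d1) / (S * sigma * sqrt(T)) = 0.9955101098 * 0.3891438171 / (9.9300 * 0.2500 * 0.8660254038) = 0.180192

Answer: Gamma = 0.180192


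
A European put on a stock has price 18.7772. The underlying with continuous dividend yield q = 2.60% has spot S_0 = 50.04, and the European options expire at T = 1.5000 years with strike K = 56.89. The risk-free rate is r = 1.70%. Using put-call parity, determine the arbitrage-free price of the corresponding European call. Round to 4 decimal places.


Answer: Call price = 11.4456

Derivation:
Put-call parity: C - P = S_0 * exp(-qT) - K * exp(-rT).
S_0 * exp(-qT) = 50.0400 * 0.96175071 = 48.12600549
K * exp(-rT) = 56.8900 * 0.97482238 = 55.45764514
C = P + S*exp(-qT) - K*exp(-rT)
C = 18.7772 + 48.12600549 - 55.45764514 = 11.4456


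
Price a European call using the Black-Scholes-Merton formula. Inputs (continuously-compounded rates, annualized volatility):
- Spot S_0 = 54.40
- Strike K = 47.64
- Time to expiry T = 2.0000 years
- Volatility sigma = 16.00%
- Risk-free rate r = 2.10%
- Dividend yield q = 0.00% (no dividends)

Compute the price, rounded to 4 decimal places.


Answer: Price = 10.1382

Derivation:
d1 = (ln(S/K) + (r - q + 0.5*sigma^2) * T) / (sigma * sqrt(T)) = 0.88517134
d2 = d1 - sigma * sqrt(T) = 0.65889717
exp(-rT) = 0.95886978; exp(-qT) = 1.00000000
C = S_0 * exp(-qT) * N(d1) - K * exp(-rT) * N(d2)
N(d1) = 0.81196789; N(d2) = 0.74501910
C = 54.4000 * 1.00000000 * 0.81196789 - 47.6400 * 0.95886978 * 0.74501910 = 10.1382


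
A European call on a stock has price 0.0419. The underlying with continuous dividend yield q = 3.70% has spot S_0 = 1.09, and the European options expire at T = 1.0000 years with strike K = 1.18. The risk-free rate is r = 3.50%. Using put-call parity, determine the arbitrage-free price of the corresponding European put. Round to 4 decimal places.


Answer: Put price = 0.1309

Derivation:
Put-call parity: C - P = S_0 * exp(-qT) - K * exp(-rT).
S_0 * exp(-qT) = 1.0900 * 0.96367614 = 1.05040699
K * exp(-rT) = 1.1800 * 0.96560542 = 1.13941439
P = C - S*exp(-qT) + K*exp(-rT)
P = 0.0419 - 1.05040699 + 1.13941439 = 0.1309


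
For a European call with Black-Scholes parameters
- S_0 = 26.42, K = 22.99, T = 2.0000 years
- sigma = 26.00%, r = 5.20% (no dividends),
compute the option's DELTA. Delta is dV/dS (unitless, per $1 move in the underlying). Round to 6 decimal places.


Answer: Delta = 0.800914

Derivation:
d1 = 0.8448891492; d2 = 0.4771936230
phi(d1) = 0.2791914950; exp(-qT) = 1.0000000000; exp(-rT) = 0.9012252974
N(d1) = 0.8009136333
Delta = exp(-qT) * N(d1) = 1.0000000000 * 0.8009136333 = 0.800914


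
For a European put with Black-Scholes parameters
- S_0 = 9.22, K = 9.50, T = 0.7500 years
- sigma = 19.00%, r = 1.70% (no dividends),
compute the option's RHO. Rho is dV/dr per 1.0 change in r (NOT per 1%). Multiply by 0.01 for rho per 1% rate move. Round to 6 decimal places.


Answer: Rho = -4.038031

Derivation:
d1 = -0.0220563667; d2 = -0.1866011934
phi(d1) = 0.3988452528; exp(-qT) = 1.0000000000; exp(-rT) = 0.9873309369
N(-d2) = 0.5740133345
Rho = -K*T*exp(-rT)*N(-d2) = -9.5000 * 0.7500 * 0.9873309369 * 0.5740133345 = -4.038031


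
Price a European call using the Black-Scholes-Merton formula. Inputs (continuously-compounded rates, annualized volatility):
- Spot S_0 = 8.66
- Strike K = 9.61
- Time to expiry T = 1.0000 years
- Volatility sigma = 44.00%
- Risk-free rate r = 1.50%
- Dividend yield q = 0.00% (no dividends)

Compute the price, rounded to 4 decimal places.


Answer: Price = 1.2064

Derivation:
d1 = (ln(S/K) + (r - q + 0.5*sigma^2) * T) / (sigma * sqrt(T)) = 0.01752386
d2 = d1 - sigma * sqrt(T) = -0.42247614
exp(-rT) = 0.98511194; exp(-qT) = 1.00000000
C = S_0 * exp(-qT) * N(d1) - K * exp(-rT) * N(d2)
N(d1) = 0.50699065; N(d2) = 0.33633876
C = 8.6600 * 1.00000000 * 0.50699065 - 9.6100 * 0.98511194 * 0.33633876 = 1.2064


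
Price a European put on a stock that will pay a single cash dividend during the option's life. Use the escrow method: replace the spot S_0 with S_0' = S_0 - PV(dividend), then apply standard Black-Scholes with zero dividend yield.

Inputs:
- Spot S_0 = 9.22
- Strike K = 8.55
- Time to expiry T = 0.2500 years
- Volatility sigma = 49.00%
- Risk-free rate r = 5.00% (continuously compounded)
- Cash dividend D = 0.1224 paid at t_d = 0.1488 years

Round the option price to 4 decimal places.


Answer: Price = 0.5670

Derivation:
PV(D) = D * exp(-r * t_d) = 0.1224 * 0.99258761 = 0.12149272
S_0' = S_0 - PV(D) = 9.2200 - 0.12149272 = 9.09850728
d1 = (ln(S_0'/K) + (r + sigma^2/2)*T) / (sigma*sqrt(T)) = 0.42731258
d2 = d1 - sigma*sqrt(T) = 0.18231258
exp(-rT) = 0.98757780
N(-d1) = 0.33457584; N(-d2) = 0.42766871
P = K * exp(-rT) * N(-d2) - S_0' * N(-d1) = 8.5500 * 0.98757780 * 0.42766871 - 9.09850728 * 0.33457584 = 0.5670


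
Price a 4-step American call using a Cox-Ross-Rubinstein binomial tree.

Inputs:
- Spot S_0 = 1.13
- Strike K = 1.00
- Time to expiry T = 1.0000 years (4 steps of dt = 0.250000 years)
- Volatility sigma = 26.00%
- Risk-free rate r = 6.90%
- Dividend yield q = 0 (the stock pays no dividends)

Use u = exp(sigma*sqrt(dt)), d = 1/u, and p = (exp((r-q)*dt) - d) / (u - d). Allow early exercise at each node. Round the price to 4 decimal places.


dt = T/N = 0.250000
u = exp(sigma*sqrt(dt)) = 1.138828; d = 1/u = 0.878095
p = (exp((r-q)*dt) - d) / (u - d) = 0.534279
Discount per step: exp(-r*dt) = 0.982898
Stock lattice S(k, i) with i counting down-moves:
  k=0: S(0,0) = 1.1300
  k=1: S(1,0) = 1.2869; S(1,1) = 0.9922
  k=2: S(2,0) = 1.4655; S(2,1) = 1.1300; S(2,2) = 0.8713
  k=3: S(3,0) = 1.6690; S(3,1) = 1.2869; S(3,2) = 0.9922; S(3,3) = 0.7651
  k=4: S(4,0) = 1.9007; S(4,1) = 1.4655; S(4,2) = 1.1300; S(4,3) = 0.8713; S(4,4) = 0.6718
Terminal payoffs V(N, i) = max(S_T - K, 0):
  V(4,0) = 0.900691; V(4,1) = 0.465531; V(4,2) = 0.130000; V(4,3) = 0.000000; V(4,4) = 0.000000
Backward induction: V(k, i) = exp(-r*dt) * [p * V(k+1, i) + (1-p) * V(k+1, i+1)]; then take max(V_cont, immediate exercise) for American.
  V(3,0) = exp(-r*dt) * [p*0.900691 + (1-p)*0.465531] = 0.686090; exercise = 0.668988; V(3,0) = max -> 0.686090
  V(3,1) = exp(-r*dt) * [p*0.465531 + (1-p)*0.130000] = 0.303978; exercise = 0.286876; V(3,1) = max -> 0.303978
  V(3,2) = exp(-r*dt) * [p*0.130000 + (1-p)*0.000000] = 0.068268; exercise = 0.000000; V(3,2) = max -> 0.068268
  V(3,3) = exp(-r*dt) * [p*0.000000 + (1-p)*0.000000] = 0.000000; exercise = 0.000000; V(3,3) = max -> 0.000000
  V(2,0) = exp(-r*dt) * [p*0.686090 + (1-p)*0.303978] = 0.499443; exercise = 0.465531; V(2,0) = max -> 0.499443
  V(2,1) = exp(-r*dt) * [p*0.303978 + (1-p)*0.068268] = 0.190882; exercise = 0.130000; V(2,1) = max -> 0.190882
  V(2,2) = exp(-r*dt) * [p*0.068268 + (1-p)*0.000000] = 0.035851; exercise = 0.000000; V(2,2) = max -> 0.035851
  V(1,0) = exp(-r*dt) * [p*0.499443 + (1-p)*0.190882] = 0.349656; exercise = 0.286876; V(1,0) = max -> 0.349656
  V(1,1) = exp(-r*dt) * [p*0.190882 + (1-p)*0.035851] = 0.116651; exercise = 0.000000; V(1,1) = max -> 0.116651
  V(0,0) = exp(-r*dt) * [p*0.349656 + (1-p)*0.116651] = 0.237017; exercise = 0.130000; V(0,0) = max -> 0.237017

Answer: Price = V(0,0) = 0.2370


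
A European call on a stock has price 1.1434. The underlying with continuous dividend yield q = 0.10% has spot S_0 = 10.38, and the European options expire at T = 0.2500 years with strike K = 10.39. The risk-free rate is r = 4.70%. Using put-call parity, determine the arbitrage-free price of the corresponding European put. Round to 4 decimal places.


Put-call parity: C - P = S_0 * exp(-qT) - K * exp(-rT).
S_0 * exp(-qT) = 10.3800 * 0.99975003 = 10.37740532
K * exp(-rT) = 10.3900 * 0.98831876 = 10.26863193
P = C - S*exp(-qT) + K*exp(-rT)
P = 1.1434 - 10.37740532 + 10.26863193 = 1.0346

Answer: Put price = 1.0346


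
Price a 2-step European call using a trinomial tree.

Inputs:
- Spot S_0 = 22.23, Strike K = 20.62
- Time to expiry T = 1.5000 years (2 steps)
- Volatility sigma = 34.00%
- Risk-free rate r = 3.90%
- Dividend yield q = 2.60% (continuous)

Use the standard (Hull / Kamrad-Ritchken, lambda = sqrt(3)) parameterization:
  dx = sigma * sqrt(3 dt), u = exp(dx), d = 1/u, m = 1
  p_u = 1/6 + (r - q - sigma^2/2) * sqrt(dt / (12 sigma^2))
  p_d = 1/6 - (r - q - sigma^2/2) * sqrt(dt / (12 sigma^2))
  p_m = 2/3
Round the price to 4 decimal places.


dt = T/N = 0.750000; dx = sigma*sqrt(3*dt) = 0.510000
u = exp(dx) = 1.665291; d = 1/u = 0.600496
p_u = 0.133725, p_m = 0.666667, p_d = 0.199608
Discount per step: exp(-r*dt) = 0.971174
Stock lattice S(k, j) with j the centered position index:
  k=0: S(0,+0) = 22.2300
  k=1: S(1,-1) = 13.3490; S(1,+0) = 22.2300; S(1,+1) = 37.0194
  k=2: S(2,-2) = 8.0160; S(2,-1) = 13.3490; S(2,+0) = 22.2300; S(2,+1) = 37.0194; S(2,+2) = 61.6481
Terminal payoffs V(N, j) = max(S_T - K, 0):
  V(2,-2) = 0.000000; V(2,-1) = 0.000000; V(2,+0) = 1.610000; V(2,+1) = 16.399423; V(2,+2) = 41.028120
Backward induction: V(k, j) = exp(-r*dt) * [p_u * V(k+1, j+1) + p_m * V(k+1, j) + p_d * V(k+1, j-1)]
  V(1,-1) = exp(-r*dt) * [p_u*1.610000 + p_m*0.000000 + p_d*0.000000] = 0.209092
  V(1,+0) = exp(-r*dt) * [p_u*16.399423 + p_m*1.610000 + p_d*0.000000] = 3.172197
  V(1,+1) = exp(-r*dt) * [p_u*41.028120 + p_m*16.399423 + p_d*1.610000] = 16.258246
  V(0,+0) = exp(-r*dt) * [p_u*16.258246 + p_m*3.172197 + p_d*0.209092] = 4.205839

Answer: Price = V(0,0) = 4.2058


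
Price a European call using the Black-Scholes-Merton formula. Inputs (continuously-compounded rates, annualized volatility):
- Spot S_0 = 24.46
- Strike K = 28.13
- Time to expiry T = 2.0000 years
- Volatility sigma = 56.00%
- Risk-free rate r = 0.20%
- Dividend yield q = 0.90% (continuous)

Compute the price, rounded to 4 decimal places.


d1 = (ln(S/K) + (r - q + 0.5*sigma^2) * T) / (sigma * sqrt(T)) = 0.20178114
d2 = d1 - sigma * sqrt(T) = -0.59017846
exp(-rT) = 0.99600799; exp(-qT) = 0.98216103
C = S_0 * exp(-qT) * N(d1) - K * exp(-rT) * N(d2)
N(d1) = 0.57995609; N(d2) = 0.27753551
C = 24.4600 * 0.98216103 * 0.57995609 - 28.1300 * 0.99600799 * 0.27753551 = 6.1568

Answer: Price = 6.1568


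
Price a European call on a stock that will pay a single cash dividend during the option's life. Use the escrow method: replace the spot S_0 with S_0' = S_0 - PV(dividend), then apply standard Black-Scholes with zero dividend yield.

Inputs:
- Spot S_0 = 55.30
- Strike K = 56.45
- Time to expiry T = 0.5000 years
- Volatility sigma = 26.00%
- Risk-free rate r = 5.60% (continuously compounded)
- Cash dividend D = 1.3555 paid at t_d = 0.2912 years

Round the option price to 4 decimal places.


PV(D) = D * exp(-r * t_d) = 1.3555 * 0.98382504 = 1.33357485
S_0' = S_0 - PV(D) = 55.3000 - 1.33357485 = 53.96642515
d1 = (ln(S_0'/K) + (r + sigma^2/2)*T) / (sigma*sqrt(T)) = -0.00050691
d2 = d1 - sigma*sqrt(T) = -0.18435467
exp(-rT) = 0.97238837
N(d1) = 0.49979777; N(d2) = 0.42686761
C = S_0' * N(d1) - K * exp(-rT) * N(d2) = 53.96642515 * 0.49979777 - 56.4500 * 0.97238837 * 0.42686761 = 3.5410

Answer: Price = 3.5410


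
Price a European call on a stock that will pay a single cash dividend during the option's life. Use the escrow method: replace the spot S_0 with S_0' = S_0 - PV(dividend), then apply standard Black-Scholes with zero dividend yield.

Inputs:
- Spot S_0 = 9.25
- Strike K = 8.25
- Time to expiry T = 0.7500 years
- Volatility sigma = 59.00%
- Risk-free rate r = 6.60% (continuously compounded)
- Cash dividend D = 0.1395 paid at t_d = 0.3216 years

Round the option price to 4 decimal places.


PV(D) = D * exp(-r * t_d) = 0.1395 * 0.97899808 = 0.13657023
S_0' = S_0 - PV(D) = 9.2500 - 0.13657023 = 9.11342977
d1 = (ln(S_0'/K) + (r + sigma^2/2)*T) / (sigma*sqrt(T)) = 0.54715862
d2 = d1 - sigma*sqrt(T) = 0.03620363
exp(-rT) = 0.95170516
N(d1) = 0.70786512; N(d2) = 0.51444000
C = S_0' * N(d1) - K * exp(-rT) * N(d2) = 9.11342977 * 0.70786512 - 8.2500 * 0.95170516 * 0.51444000 = 2.4119

Answer: Price = 2.4119


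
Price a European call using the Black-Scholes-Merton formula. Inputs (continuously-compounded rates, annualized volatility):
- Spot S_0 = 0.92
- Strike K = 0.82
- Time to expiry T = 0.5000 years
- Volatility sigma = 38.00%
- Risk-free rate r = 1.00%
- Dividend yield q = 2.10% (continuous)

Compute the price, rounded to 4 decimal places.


d1 = (ln(S/K) + (r - q + 0.5*sigma^2) * T) / (sigma * sqrt(T)) = 0.54212511
d2 = d1 - sigma * sqrt(T) = 0.27342453
exp(-rT) = 0.99501248; exp(-qT) = 0.98955493
C = S_0 * exp(-qT) * N(d1) - K * exp(-rT) * N(d2)
N(d1) = 0.70613384; N(d2) = 0.60773655
C = 0.9200 * 0.98955493 * 0.70613384 - 0.8200 * 0.99501248 * 0.60773655 = 0.1470

Answer: Price = 0.1470


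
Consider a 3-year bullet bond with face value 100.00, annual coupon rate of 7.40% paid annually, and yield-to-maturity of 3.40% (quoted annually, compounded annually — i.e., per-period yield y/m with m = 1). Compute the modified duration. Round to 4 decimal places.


Answer: Modified duration = 2.7167

Derivation:
Coupon per period c = face * coupon_rate / m = 7.400000
Periods per year m = 1; per-period yield y/m = 0.034000
Number of cashflows N = 3
Cashflows (t years, CF_t, discount factor 1/(1+y/m)^(m*t), PV):
  t = 1.0000: CF_t = 7.400000, DF = 0.967118, PV = 7.156673
  t = 2.0000: CF_t = 7.400000, DF = 0.935317, PV = 6.921347
  t = 3.0000: CF_t = 107.400000, DF = 0.904562, PV = 97.149969
Price P = sum_t PV_t = 111.227989
First compute Macaulay numerator sum_t t * PV_t:
  t * PV_t at t = 1.0000: 7.156673
  t * PV_t at t = 2.0000: 13.842695
  t * PV_t at t = 3.0000: 291.449906
Macaulay duration D = 312.449274 / 111.227989 = 2.809089
Modified duration = D / (1 + y/m) = 2.809089 / (1 + 0.034000) = 2.716720


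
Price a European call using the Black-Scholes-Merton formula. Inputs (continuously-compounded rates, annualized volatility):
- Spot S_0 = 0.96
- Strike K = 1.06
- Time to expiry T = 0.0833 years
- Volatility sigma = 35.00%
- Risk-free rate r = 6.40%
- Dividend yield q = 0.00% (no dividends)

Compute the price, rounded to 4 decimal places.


Answer: Price = 0.0097

Derivation:
d1 = (ln(S/K) + (r - q + 0.5*sigma^2) * T) / (sigma * sqrt(T)) = -0.87765800
d2 = d1 - sigma * sqrt(T) = -0.97867409
exp(-rT) = 0.99468299; exp(-qT) = 1.00000000
C = S_0 * exp(-qT) * N(d1) - K * exp(-rT) * N(d2)
N(d1) = 0.19006467; N(d2) = 0.16387052
C = 0.9600 * 1.00000000 * 0.19006467 - 1.0600 * 0.99468299 * 0.16387052 = 0.0097


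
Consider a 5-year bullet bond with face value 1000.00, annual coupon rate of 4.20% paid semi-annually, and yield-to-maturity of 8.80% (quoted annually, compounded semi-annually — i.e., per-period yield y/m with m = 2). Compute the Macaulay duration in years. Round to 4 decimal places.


Coupon per period c = face * coupon_rate / m = 21.000000
Periods per year m = 2; per-period yield y/m = 0.044000
Number of cashflows N = 10
Cashflows (t years, CF_t, discount factor 1/(1+y/m)^(m*t), PV):
  t = 0.5000: CF_t = 21.000000, DF = 0.957854, PV = 20.114943
  t = 1.0000: CF_t = 21.000000, DF = 0.917485, PV = 19.267186
  t = 1.5000: CF_t = 21.000000, DF = 0.878817, PV = 18.455159
  t = 2.0000: CF_t = 21.000000, DF = 0.841779, PV = 17.677356
  t = 2.5000: CF_t = 21.000000, DF = 0.806302, PV = 16.932333
  t = 3.0000: CF_t = 21.000000, DF = 0.772320, PV = 16.218710
  t = 3.5000: CF_t = 21.000000, DF = 0.739770, PV = 15.535163
  t = 4.0000: CF_t = 21.000000, DF = 0.708592, PV = 14.880424
  t = 4.5000: CF_t = 21.000000, DF = 0.678728, PV = 14.253280
  t = 5.0000: CF_t = 1021.000000, DF = 0.650122, PV = 663.774792
Price P = sum_t PV_t = 817.109345
Macaulay numerator sum_t t * PV_t:
  t * PV_t at t = 0.5000: 10.057471
  t * PV_t at t = 1.0000: 19.267186
  t * PV_t at t = 1.5000: 27.682739
  t * PV_t at t = 2.0000: 35.354711
  t * PV_t at t = 2.5000: 42.330833
  t * PV_t at t = 3.0000: 48.656129
  t * PV_t at t = 3.5000: 54.373069
  t * PV_t at t = 4.0000: 59.521696
  t * PV_t at t = 4.5000: 64.139759
  t * PV_t at t = 5.0000: 3318.873961
Macaulay duration D = (sum_t t * PV_t) / P = 3680.257554 / 817.109345 = 4.503996

Answer: Macaulay duration = 4.5040 years


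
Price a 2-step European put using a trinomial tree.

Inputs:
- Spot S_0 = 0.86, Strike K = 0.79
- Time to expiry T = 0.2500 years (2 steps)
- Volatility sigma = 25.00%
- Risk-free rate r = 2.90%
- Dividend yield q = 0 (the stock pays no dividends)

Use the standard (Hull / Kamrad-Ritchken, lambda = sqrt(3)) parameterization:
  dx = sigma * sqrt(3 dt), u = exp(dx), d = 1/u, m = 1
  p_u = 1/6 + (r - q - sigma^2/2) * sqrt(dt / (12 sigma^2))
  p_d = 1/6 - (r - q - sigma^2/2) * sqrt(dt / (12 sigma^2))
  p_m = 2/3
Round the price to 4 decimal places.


dt = T/N = 0.125000; dx = sigma*sqrt(3*dt) = 0.153093
u = exp(dx) = 1.165433; d = 1/u = 0.858050
p_u = 0.165748, p_m = 0.666667, p_d = 0.167585
Discount per step: exp(-r*dt) = 0.996382
Stock lattice S(k, j) with j the centered position index:
  k=0: S(0,+0) = 0.8600
  k=1: S(1,-1) = 0.7379; S(1,+0) = 0.8600; S(1,+1) = 1.0023
  k=2: S(2,-2) = 0.6332; S(2,-1) = 0.7379; S(2,+0) = 0.8600; S(2,+1) = 1.0023; S(2,+2) = 1.1681
Terminal payoffs V(N, j) = max(K - S_T, 0):
  V(2,-2) = 0.156825; V(2,-1) = 0.052077; V(2,+0) = 0.000000; V(2,+1) = 0.000000; V(2,+2) = 0.000000
Backward induction: V(k, j) = exp(-r*dt) * [p_u * V(k+1, j+1) + p_m * V(k+1, j) + p_d * V(k+1, j-1)]
  V(1,-1) = exp(-r*dt) * [p_u*0.000000 + p_m*0.052077 + p_d*0.156825] = 0.060779
  V(1,+0) = exp(-r*dt) * [p_u*0.000000 + p_m*0.000000 + p_d*0.052077] = 0.008696
  V(1,+1) = exp(-r*dt) * [p_u*0.000000 + p_m*0.000000 + p_d*0.000000] = 0.000000
  V(0,+0) = exp(-r*dt) * [p_u*0.000000 + p_m*0.008696 + p_d*0.060779] = 0.015925

Answer: Price = V(0,0) = 0.0159


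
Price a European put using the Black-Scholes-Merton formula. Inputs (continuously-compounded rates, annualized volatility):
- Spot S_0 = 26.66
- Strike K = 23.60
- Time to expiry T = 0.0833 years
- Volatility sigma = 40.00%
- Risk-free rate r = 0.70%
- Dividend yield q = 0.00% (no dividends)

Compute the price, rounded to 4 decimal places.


d1 = (ln(S/K) + (r - q + 0.5*sigma^2) * T) / (sigma * sqrt(T)) = 1.11882293
d2 = d1 - sigma * sqrt(T) = 1.00337597
exp(-rT) = 0.99941707; exp(-qT) = 1.00000000
P = K * exp(-rT) * N(-d2) - S_0 * exp(-qT) * N(-d1)
N(-d1) = 0.13160784; N(-d2) = 0.15783975
P = 23.6000 * 0.99941707 * 0.15783975 - 26.6600 * 1.00000000 * 0.13160784 = 0.2142

Answer: Price = 0.2142


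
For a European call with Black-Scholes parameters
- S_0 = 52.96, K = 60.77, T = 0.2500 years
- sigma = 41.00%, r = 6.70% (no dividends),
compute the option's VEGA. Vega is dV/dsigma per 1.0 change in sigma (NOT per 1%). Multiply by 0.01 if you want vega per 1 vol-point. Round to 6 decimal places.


Answer: Vega = 9.383542

Derivation:
d1 = -0.4868138269; d2 = -0.6918138269
phi(d1) = 0.3543633839; exp(-qT) = 1.0000000000; exp(-rT) = 0.9833895013
Vega = S * exp(-qT) * phi(d1) * sqrt(T) = 52.9600 * 1.0000000000 * 0.3543633839 * 0.5000000000 = 9.383542


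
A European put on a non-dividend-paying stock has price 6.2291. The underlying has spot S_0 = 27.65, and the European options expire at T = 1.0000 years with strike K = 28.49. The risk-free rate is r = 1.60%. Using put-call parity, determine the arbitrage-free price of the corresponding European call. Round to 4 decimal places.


Put-call parity: C - P = S_0 * exp(-qT) - K * exp(-rT).
S_0 * exp(-qT) = 27.6500 * 1.00000000 = 27.65000000
K * exp(-rT) = 28.4900 * 0.98412732 = 28.03778735
C = P + S*exp(-qT) - K*exp(-rT)
C = 6.2291 + 27.65000000 - 28.03778735 = 5.8413

Answer: Call price = 5.8413


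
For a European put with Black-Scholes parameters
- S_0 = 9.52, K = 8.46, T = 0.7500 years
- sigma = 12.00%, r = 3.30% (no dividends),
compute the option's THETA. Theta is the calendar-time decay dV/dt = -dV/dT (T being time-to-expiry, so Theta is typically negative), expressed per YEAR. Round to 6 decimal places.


Answer: Theta = -0.069843

Derivation:
d1 = 1.4260135493; d2 = 1.3220905009
phi(d1) = 0.1443238055; exp(-qT) = 1.0000000000; exp(-rT) = 0.9755537700
Theta = -S*exp(-qT)*phi(d1)*sigma/(2*sqrt(T)) + r*K*exp(-rT)*N(-d2) - q*S*exp(-qT)*N(-d1)
N(-d1) = 0.0769322155; N(-d2) = 0.0930690083; sqrt(T) = 0.8660254038
Term 1 = -9.5200 * 1.0000000000 * 0.1443238055 * 0.1200 / (2 * 0.8660254038) = -0.0951909232
Term 2 = 0.0330 * 8.4600 * 0.9755537700 * 0.0930690083 = 0.0253478192
Term 3 = 0 (no dividend yield, q = 0)
Theta = -0.0951909232 + (0.0253478192) + (0.0000000000) = -0.069843


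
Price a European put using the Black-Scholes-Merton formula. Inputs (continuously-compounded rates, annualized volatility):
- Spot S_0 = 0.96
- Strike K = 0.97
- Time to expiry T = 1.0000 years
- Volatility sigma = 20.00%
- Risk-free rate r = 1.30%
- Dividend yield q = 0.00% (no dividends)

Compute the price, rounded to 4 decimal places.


d1 = (ln(S/K) + (r - q + 0.5*sigma^2) * T) / (sigma * sqrt(T)) = 0.11318606
d2 = d1 - sigma * sqrt(T) = -0.08681394
exp(-rT) = 0.98708414; exp(-qT) = 1.00000000
P = K * exp(-rT) * N(-d2) - S_0 * exp(-qT) * N(-d1)
N(-d1) = 0.45494152; N(-d2) = 0.53459029
P = 0.9700 * 0.98708414 * 0.53459029 - 0.9600 * 1.00000000 * 0.45494152 = 0.0751

Answer: Price = 0.0751


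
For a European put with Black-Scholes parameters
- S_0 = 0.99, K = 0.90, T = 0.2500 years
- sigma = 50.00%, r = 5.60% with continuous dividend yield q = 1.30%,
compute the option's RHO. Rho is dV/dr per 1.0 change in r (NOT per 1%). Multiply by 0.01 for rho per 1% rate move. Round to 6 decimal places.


Answer: Rho = -0.084839

Derivation:
d1 = 0.5492407192; d2 = 0.2992407192
phi(d1) = 0.3430870009; exp(-qT) = 0.9967552755; exp(-rT) = 0.9860975443
N(-d2) = 0.3823781912
Rho = -K*T*exp(-rT)*N(-d2) = -0.9000 * 0.2500 * 0.9860975443 * 0.3823781912 = -0.084839
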